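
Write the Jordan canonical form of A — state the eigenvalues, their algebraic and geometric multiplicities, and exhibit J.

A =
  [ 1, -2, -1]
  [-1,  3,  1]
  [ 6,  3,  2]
J_3(2)

The characteristic polynomial is
  det(x·I − A) = x^3 - 6*x^2 + 12*x - 8 = (x - 2)^3

Eigenvalues and multiplicities (the geometric multiplicity of λ is n − rank(A − λI), which equals the number of Jordan blocks for λ):
  λ = 2: algebraic multiplicity = 3, geometric multiplicity = 1

Determining the block sizes for each eigenvalue:
  λ = 2: one block (gm = 1), so the single block has size am = 3 → block sizes [3]

Assembling the blocks gives a Jordan form
J =
  [2, 1, 0]
  [0, 2, 1]
  [0, 0, 2]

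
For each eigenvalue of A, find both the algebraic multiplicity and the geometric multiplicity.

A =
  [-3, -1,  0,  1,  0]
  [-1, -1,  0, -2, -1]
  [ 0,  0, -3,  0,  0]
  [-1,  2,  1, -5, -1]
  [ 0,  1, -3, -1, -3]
λ = -3: alg = 5, geom = 2

Step 1 — factor the characteristic polynomial to read off the algebraic multiplicities:
  χ_A(x) = (x + 3)^5

Step 2 — compute geometric multiplicities via the rank-nullity identity g(λ) = n − rank(A − λI):
  rank(A − (-3)·I) = 3, so dim ker(A − (-3)·I) = n − 3 = 2

Summary:
  λ = -3: algebraic multiplicity = 5, geometric multiplicity = 2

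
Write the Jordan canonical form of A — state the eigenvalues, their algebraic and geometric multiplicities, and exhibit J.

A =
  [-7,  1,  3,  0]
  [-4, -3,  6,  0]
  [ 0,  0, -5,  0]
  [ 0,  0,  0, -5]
J_2(-5) ⊕ J_1(-5) ⊕ J_1(-5)

The characteristic polynomial is
  det(x·I − A) = x^4 + 20*x^3 + 150*x^2 + 500*x + 625 = (x + 5)^4

Eigenvalues and multiplicities (the geometric multiplicity of λ is n − rank(A − λI), which equals the number of Jordan blocks for λ):
  λ = -5: algebraic multiplicity = 4, geometric multiplicity = 3

Determining the block sizes for each eigenvalue:
  λ = -5: 3 blocks summing to 4 forces exactly one block of size 2 and the rest size 1 → block sizes [2, 1, 1]

Assembling the blocks gives a Jordan form
J =
  [-5,  1,  0,  0]
  [ 0, -5,  0,  0]
  [ 0,  0, -5,  0]
  [ 0,  0,  0, -5]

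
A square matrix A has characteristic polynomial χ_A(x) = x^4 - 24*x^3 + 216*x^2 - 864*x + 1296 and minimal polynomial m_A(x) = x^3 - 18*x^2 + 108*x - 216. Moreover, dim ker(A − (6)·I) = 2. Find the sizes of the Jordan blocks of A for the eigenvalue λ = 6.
Block sizes for λ = 6: [3, 1]

Step 1 — from the characteristic polynomial, algebraic multiplicity of λ = 6 is 4. From dim ker(A − (6)·I) = 2, there are exactly 2 Jordan blocks for λ = 6.
Step 2 — from the minimal polynomial, the factor (x − 6)^3 tells us the largest block for λ = 6 has size 3.
Step 3 — with total size 4, 2 blocks, and largest block 3, the block sizes (in nonincreasing order) are [3, 1].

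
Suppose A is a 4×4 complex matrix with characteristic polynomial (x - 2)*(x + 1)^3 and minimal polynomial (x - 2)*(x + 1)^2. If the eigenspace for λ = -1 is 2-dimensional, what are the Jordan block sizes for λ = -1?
Block sizes for λ = -1: [2, 1]

Step 1 — from the characteristic polynomial, algebraic multiplicity of λ = -1 is 3. From dim ker(A − (-1)·I) = 2, there are exactly 2 Jordan blocks for λ = -1.
Step 2 — from the minimal polynomial, the factor (x + 1)^2 tells us the largest block for λ = -1 has size 2.
Step 3 — with total size 3, 2 blocks, and largest block 2, the block sizes (in nonincreasing order) are [2, 1].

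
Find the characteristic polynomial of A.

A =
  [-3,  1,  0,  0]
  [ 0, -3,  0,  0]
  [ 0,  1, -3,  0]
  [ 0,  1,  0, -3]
x^4 + 12*x^3 + 54*x^2 + 108*x + 81

Expanding det(x·I − A) (e.g. by cofactor expansion or by noting that A is similar to its Jordan form J, which has the same characteristic polynomial as A) gives
  χ_A(x) = x^4 + 12*x^3 + 54*x^2 + 108*x + 81
which factors as (x + 3)^4. The eigenvalues (with algebraic multiplicities) are λ = -3 with multiplicity 4.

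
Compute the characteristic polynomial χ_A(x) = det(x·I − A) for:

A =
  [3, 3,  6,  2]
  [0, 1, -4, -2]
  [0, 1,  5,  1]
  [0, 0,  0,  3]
x^4 - 12*x^3 + 54*x^2 - 108*x + 81

Expanding det(x·I − A) (e.g. by cofactor expansion or by noting that A is similar to its Jordan form J, which has the same characteristic polynomial as A) gives
  χ_A(x) = x^4 - 12*x^3 + 54*x^2 - 108*x + 81
which factors as (x - 3)^4. The eigenvalues (with algebraic multiplicities) are λ = 3 with multiplicity 4.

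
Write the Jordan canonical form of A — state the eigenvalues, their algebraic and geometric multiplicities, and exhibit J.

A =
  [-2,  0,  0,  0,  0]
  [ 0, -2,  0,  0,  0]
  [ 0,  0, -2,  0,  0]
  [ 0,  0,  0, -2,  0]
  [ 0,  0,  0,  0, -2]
J_1(-2) ⊕ J_1(-2) ⊕ J_1(-2) ⊕ J_1(-2) ⊕ J_1(-2)

The characteristic polynomial is
  det(x·I − A) = x^5 + 10*x^4 + 40*x^3 + 80*x^2 + 80*x + 32 = (x + 2)^5

Eigenvalues and multiplicities (the geometric multiplicity of λ is n − rank(A − λI), which equals the number of Jordan blocks for λ):
  λ = -2: algebraic multiplicity = 5, geometric multiplicity = 5

Determining the block sizes for each eigenvalue:
  λ = -2: gm = am = 5, so every block has size 1 → block sizes [1, 1, 1, 1, 1]

Assembling the blocks gives a Jordan form
J =
  [-2,  0,  0,  0,  0]
  [ 0, -2,  0,  0,  0]
  [ 0,  0, -2,  0,  0]
  [ 0,  0,  0, -2,  0]
  [ 0,  0,  0,  0, -2]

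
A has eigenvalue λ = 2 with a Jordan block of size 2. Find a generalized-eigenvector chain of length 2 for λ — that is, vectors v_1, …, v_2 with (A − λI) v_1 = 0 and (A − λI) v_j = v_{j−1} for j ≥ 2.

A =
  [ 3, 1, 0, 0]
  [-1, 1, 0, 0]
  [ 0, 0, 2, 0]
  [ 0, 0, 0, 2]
A Jordan chain for λ = 2 of length 2:
v_1 = (1, -1, 0, 0)ᵀ
v_2 = (1, 0, 0, 0)ᵀ

Let N = A − (2)·I. We want v_2 with N^2 v_2 = 0 but N^1 v_2 ≠ 0; then v_{j-1} := N · v_j for j = 2, …, 2.

Pick v_2 = (1, 0, 0, 0)ᵀ.
Then v_1 = N · v_2 = (1, -1, 0, 0)ᵀ.

Sanity check: (A − (2)·I) v_1 = (0, 0, 0, 0)ᵀ = 0. ✓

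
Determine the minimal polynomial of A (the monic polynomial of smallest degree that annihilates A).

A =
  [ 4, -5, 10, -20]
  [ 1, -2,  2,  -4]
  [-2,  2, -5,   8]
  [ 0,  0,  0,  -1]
x^2 + 2*x + 1

The characteristic polynomial is χ_A(x) = (x + 1)^4, so the eigenvalues are known. The minimal polynomial is
  m_A(x) = Π_λ (x − λ)^{k_λ}
where k_λ is the size of the *largest* Jordan block for λ (equivalently, the smallest k with (A − λI)^k v = 0 for every generalised eigenvector v of λ).

  λ = -1: largest Jordan block has size 2, contributing (x + 1)^2

So m_A(x) = (x + 1)^2 = x^2 + 2*x + 1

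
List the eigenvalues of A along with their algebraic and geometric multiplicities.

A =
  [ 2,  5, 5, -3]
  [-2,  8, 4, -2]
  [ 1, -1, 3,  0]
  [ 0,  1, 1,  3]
λ = 4: alg = 4, geom = 2

Step 1 — factor the characteristic polynomial to read off the algebraic multiplicities:
  χ_A(x) = (x - 4)^4

Step 2 — compute geometric multiplicities via the rank-nullity identity g(λ) = n − rank(A − λI):
  rank(A − (4)·I) = 2, so dim ker(A − (4)·I) = n − 2 = 2

Summary:
  λ = 4: algebraic multiplicity = 4, geometric multiplicity = 2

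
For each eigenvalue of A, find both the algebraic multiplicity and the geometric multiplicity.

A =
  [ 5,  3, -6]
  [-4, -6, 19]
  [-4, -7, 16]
λ = 5: alg = 3, geom = 1

Step 1 — factor the characteristic polynomial to read off the algebraic multiplicities:
  χ_A(x) = (x - 5)^3

Step 2 — compute geometric multiplicities via the rank-nullity identity g(λ) = n − rank(A − λI):
  rank(A − (5)·I) = 2, so dim ker(A − (5)·I) = n − 2 = 1

Summary:
  λ = 5: algebraic multiplicity = 3, geometric multiplicity = 1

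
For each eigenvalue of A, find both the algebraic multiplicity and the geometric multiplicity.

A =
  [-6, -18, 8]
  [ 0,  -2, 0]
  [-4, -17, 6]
λ = -2: alg = 2, geom = 1; λ = 2: alg = 1, geom = 1

Step 1 — factor the characteristic polynomial to read off the algebraic multiplicities:
  χ_A(x) = (x - 2)*(x + 2)^2

Step 2 — compute geometric multiplicities via the rank-nullity identity g(λ) = n − rank(A − λI):
  rank(A − (-2)·I) = 2, so dim ker(A − (-2)·I) = n − 2 = 1
  rank(A − (2)·I) = 2, so dim ker(A − (2)·I) = n − 2 = 1

Summary:
  λ = -2: algebraic multiplicity = 2, geometric multiplicity = 1
  λ = 2: algebraic multiplicity = 1, geometric multiplicity = 1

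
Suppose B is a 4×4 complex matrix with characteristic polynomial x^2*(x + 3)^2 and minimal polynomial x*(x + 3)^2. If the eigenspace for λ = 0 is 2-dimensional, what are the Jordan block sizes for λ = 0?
Block sizes for λ = 0: [1, 1]

Step 1 — from the characteristic polynomial, algebraic multiplicity of λ = 0 is 2. From dim ker(B − (0)·I) = 2, there are exactly 2 Jordan blocks for λ = 0.
Step 2 — from the minimal polynomial, the factor (x − 0) tells us the largest block for λ = 0 has size 1.
Step 3 — with total size 2, 2 blocks, and largest block 1, the block sizes (in nonincreasing order) are [1, 1].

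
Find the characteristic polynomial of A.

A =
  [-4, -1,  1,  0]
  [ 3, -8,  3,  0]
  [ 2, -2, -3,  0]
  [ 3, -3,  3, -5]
x^4 + 20*x^3 + 150*x^2 + 500*x + 625

Expanding det(x·I − A) (e.g. by cofactor expansion or by noting that A is similar to its Jordan form J, which has the same characteristic polynomial as A) gives
  χ_A(x) = x^4 + 20*x^3 + 150*x^2 + 500*x + 625
which factors as (x + 5)^4. The eigenvalues (with algebraic multiplicities) are λ = -5 with multiplicity 4.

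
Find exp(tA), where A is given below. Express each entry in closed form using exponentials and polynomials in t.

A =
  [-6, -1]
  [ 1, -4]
e^{tA} =
  [-t*exp(-5*t) + exp(-5*t), -t*exp(-5*t)]
  [t*exp(-5*t), t*exp(-5*t) + exp(-5*t)]

Strategy: write A = P · J · P⁻¹ where J is a Jordan canonical form, so e^{tA} = P · e^{tJ} · P⁻¹, and e^{tJ} can be computed block-by-block.

A has Jordan form
J =
  [-5,  1]
  [ 0, -5]
(up to reordering of blocks).

Per-block formulas:
  For a 2×2 Jordan block J_2(-5): exp(t · J_2(-5)) = e^(-5t)·(I + t·N), where N is the 2×2 nilpotent shift.

After assembling e^{tJ} and conjugating by P, we get:

e^{tA} =
  [-t*exp(-5*t) + exp(-5*t), -t*exp(-5*t)]
  [t*exp(-5*t), t*exp(-5*t) + exp(-5*t)]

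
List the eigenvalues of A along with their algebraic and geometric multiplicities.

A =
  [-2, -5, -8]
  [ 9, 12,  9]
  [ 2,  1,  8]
λ = 6: alg = 3, geom = 1

Step 1 — factor the characteristic polynomial to read off the algebraic multiplicities:
  χ_A(x) = (x - 6)^3

Step 2 — compute geometric multiplicities via the rank-nullity identity g(λ) = n − rank(A − λI):
  rank(A − (6)·I) = 2, so dim ker(A − (6)·I) = n − 2 = 1

Summary:
  λ = 6: algebraic multiplicity = 3, geometric multiplicity = 1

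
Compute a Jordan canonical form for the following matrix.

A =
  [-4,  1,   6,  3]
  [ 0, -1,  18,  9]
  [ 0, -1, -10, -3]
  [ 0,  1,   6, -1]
J_2(-4) ⊕ J_1(-4) ⊕ J_1(-4)

The characteristic polynomial is
  det(x·I − A) = x^4 + 16*x^3 + 96*x^2 + 256*x + 256 = (x + 4)^4

Eigenvalues and multiplicities (the geometric multiplicity of λ is n − rank(A − λI), which equals the number of Jordan blocks for λ):
  λ = -4: algebraic multiplicity = 4, geometric multiplicity = 3

Determining the block sizes for each eigenvalue:
  λ = -4: 3 blocks summing to 4 forces exactly one block of size 2 and the rest size 1 → block sizes [2, 1, 1]

Assembling the blocks gives a Jordan form
J =
  [-4,  1,  0,  0]
  [ 0, -4,  0,  0]
  [ 0,  0, -4,  0]
  [ 0,  0,  0, -4]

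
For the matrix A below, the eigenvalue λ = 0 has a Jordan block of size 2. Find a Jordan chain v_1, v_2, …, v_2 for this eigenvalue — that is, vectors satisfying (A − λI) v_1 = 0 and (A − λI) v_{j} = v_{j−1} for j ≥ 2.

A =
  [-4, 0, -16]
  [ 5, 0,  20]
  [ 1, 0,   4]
A Jordan chain for λ = 0 of length 2:
v_1 = (-4, 5, 1)ᵀ
v_2 = (1, 0, 0)ᵀ

Let N = A − (0)·I. We want v_2 with N^2 v_2 = 0 but N^1 v_2 ≠ 0; then v_{j-1} := N · v_j for j = 2, …, 2.

Pick v_2 = (1, 0, 0)ᵀ.
Then v_1 = N · v_2 = (-4, 5, 1)ᵀ.

Sanity check: (A − (0)·I) v_1 = (0, 0, 0)ᵀ = 0. ✓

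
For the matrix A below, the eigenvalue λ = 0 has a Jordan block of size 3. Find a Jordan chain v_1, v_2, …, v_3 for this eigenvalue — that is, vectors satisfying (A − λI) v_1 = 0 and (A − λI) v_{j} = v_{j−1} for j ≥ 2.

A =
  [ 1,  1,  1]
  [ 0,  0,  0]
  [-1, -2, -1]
A Jordan chain for λ = 0 of length 3:
v_1 = (-1, 0, 1)ᵀ
v_2 = (1, 0, -2)ᵀ
v_3 = (0, 1, 0)ᵀ

Let N = A − (0)·I. We want v_3 with N^3 v_3 = 0 but N^2 v_3 ≠ 0; then v_{j-1} := N · v_j for j = 3, …, 2.

Pick v_3 = (0, 1, 0)ᵀ.
Then v_2 = N · v_3 = (1, 0, -2)ᵀ.
Then v_1 = N · v_2 = (-1, 0, 1)ᵀ.

Sanity check: (A − (0)·I) v_1 = (0, 0, 0)ᵀ = 0. ✓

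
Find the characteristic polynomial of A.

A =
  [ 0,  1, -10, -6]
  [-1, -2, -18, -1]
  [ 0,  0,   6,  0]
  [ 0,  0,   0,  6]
x^4 - 10*x^3 + 13*x^2 + 60*x + 36

Expanding det(x·I − A) (e.g. by cofactor expansion or by noting that A is similar to its Jordan form J, which has the same characteristic polynomial as A) gives
  χ_A(x) = x^4 - 10*x^3 + 13*x^2 + 60*x + 36
which factors as (x - 6)^2*(x + 1)^2. The eigenvalues (with algebraic multiplicities) are λ = -1 with multiplicity 2, λ = 6 with multiplicity 2.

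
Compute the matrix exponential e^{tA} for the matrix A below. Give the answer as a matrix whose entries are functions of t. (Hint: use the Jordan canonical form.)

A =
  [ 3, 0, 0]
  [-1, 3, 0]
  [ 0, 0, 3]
e^{tA} =
  [exp(3*t), 0, 0]
  [-t*exp(3*t), exp(3*t), 0]
  [0, 0, exp(3*t)]

Strategy: write A = P · J · P⁻¹ where J is a Jordan canonical form, so e^{tA} = P · e^{tJ} · P⁻¹, and e^{tJ} can be computed block-by-block.

A has Jordan form
J =
  [3, 1, 0]
  [0, 3, 0]
  [0, 0, 3]
(up to reordering of blocks).

Per-block formulas:
  For a 2×2 Jordan block J_2(3): exp(t · J_2(3)) = e^(3t)·(I + t·N), where N is the 2×2 nilpotent shift.
  For a 1×1 block at λ = 3: exp(t · [3]) = [e^(3t)].

After assembling e^{tJ} and conjugating by P, we get:

e^{tA} =
  [exp(3*t), 0, 0]
  [-t*exp(3*t), exp(3*t), 0]
  [0, 0, exp(3*t)]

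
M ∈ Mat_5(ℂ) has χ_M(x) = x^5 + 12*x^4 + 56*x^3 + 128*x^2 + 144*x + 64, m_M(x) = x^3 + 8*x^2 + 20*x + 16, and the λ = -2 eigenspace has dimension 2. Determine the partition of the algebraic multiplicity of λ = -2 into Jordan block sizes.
Block sizes for λ = -2: [2, 2]

Step 1 — from the characteristic polynomial, algebraic multiplicity of λ = -2 is 4. From dim ker(M − (-2)·I) = 2, there are exactly 2 Jordan blocks for λ = -2.
Step 2 — from the minimal polynomial, the factor (x + 2)^2 tells us the largest block for λ = -2 has size 2.
Step 3 — with total size 4, 2 blocks, and largest block 2, the block sizes (in nonincreasing order) are [2, 2].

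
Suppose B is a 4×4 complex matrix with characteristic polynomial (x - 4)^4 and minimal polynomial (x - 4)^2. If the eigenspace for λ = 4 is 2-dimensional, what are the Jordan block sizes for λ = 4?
Block sizes for λ = 4: [2, 2]

Step 1 — from the characteristic polynomial, algebraic multiplicity of λ = 4 is 4. From dim ker(B − (4)·I) = 2, there are exactly 2 Jordan blocks for λ = 4.
Step 2 — from the minimal polynomial, the factor (x − 4)^2 tells us the largest block for λ = 4 has size 2.
Step 3 — with total size 4, 2 blocks, and largest block 2, the block sizes (in nonincreasing order) are [2, 2].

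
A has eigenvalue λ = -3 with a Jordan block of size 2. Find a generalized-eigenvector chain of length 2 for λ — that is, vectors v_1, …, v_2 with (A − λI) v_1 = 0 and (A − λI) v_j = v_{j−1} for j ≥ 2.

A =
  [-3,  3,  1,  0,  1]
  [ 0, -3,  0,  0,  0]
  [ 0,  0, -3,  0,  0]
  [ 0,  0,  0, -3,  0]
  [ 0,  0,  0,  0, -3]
A Jordan chain for λ = -3 of length 2:
v_1 = (3, 0, 0, 0, 0)ᵀ
v_2 = (0, 1, 0, 0, 0)ᵀ

Let N = A − (-3)·I. We want v_2 with N^2 v_2 = 0 but N^1 v_2 ≠ 0; then v_{j-1} := N · v_j for j = 2, …, 2.

Pick v_2 = (0, 1, 0, 0, 0)ᵀ.
Then v_1 = N · v_2 = (3, 0, 0, 0, 0)ᵀ.

Sanity check: (A − (-3)·I) v_1 = (0, 0, 0, 0, 0)ᵀ = 0. ✓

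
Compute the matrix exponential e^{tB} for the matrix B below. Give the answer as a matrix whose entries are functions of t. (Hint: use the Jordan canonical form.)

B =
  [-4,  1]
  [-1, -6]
e^{tB} =
  [t*exp(-5*t) + exp(-5*t), t*exp(-5*t)]
  [-t*exp(-5*t), -t*exp(-5*t) + exp(-5*t)]

Strategy: write B = P · J · P⁻¹ where J is a Jordan canonical form, so e^{tB} = P · e^{tJ} · P⁻¹, and e^{tJ} can be computed block-by-block.

B has Jordan form
J =
  [-5,  1]
  [ 0, -5]
(up to reordering of blocks).

Per-block formulas:
  For a 2×2 Jordan block J_2(-5): exp(t · J_2(-5)) = e^(-5t)·(I + t·N), where N is the 2×2 nilpotent shift.

After assembling e^{tJ} and conjugating by P, we get:

e^{tB} =
  [t*exp(-5*t) + exp(-5*t), t*exp(-5*t)]
  [-t*exp(-5*t), -t*exp(-5*t) + exp(-5*t)]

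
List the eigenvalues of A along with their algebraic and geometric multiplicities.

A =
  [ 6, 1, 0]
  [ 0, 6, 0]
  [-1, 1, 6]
λ = 6: alg = 3, geom = 1

Step 1 — factor the characteristic polynomial to read off the algebraic multiplicities:
  χ_A(x) = (x - 6)^3

Step 2 — compute geometric multiplicities via the rank-nullity identity g(λ) = n − rank(A − λI):
  rank(A − (6)·I) = 2, so dim ker(A − (6)·I) = n − 2 = 1

Summary:
  λ = 6: algebraic multiplicity = 3, geometric multiplicity = 1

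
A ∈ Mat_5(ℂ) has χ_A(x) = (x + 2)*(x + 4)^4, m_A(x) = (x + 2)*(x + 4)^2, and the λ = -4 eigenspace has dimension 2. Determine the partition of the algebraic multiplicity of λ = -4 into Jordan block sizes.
Block sizes for λ = -4: [2, 2]

Step 1 — from the characteristic polynomial, algebraic multiplicity of λ = -4 is 4. From dim ker(A − (-4)·I) = 2, there are exactly 2 Jordan blocks for λ = -4.
Step 2 — from the minimal polynomial, the factor (x + 4)^2 tells us the largest block for λ = -4 has size 2.
Step 3 — with total size 4, 2 blocks, and largest block 2, the block sizes (in nonincreasing order) are [2, 2].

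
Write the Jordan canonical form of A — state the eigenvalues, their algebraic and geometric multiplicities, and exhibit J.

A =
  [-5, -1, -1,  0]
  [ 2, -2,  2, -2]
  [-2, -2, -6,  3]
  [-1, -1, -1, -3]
J_3(-4) ⊕ J_1(-4)

The characteristic polynomial is
  det(x·I − A) = x^4 + 16*x^3 + 96*x^2 + 256*x + 256 = (x + 4)^4

Eigenvalues and multiplicities (the geometric multiplicity of λ is n − rank(A − λI), which equals the number of Jordan blocks for λ):
  λ = -4: algebraic multiplicity = 4, geometric multiplicity = 2

Determining the block sizes for each eigenvalue:
  λ = -4: with am = 4 and gm = 2, the partition is not yet determined (e.g. several partitions of 4 into 2 parts exist). Let N = A − (-4)·I. Computing rank(N^1) = 2, rank(N^2) = 1, rank(N^3) = 0; the number of blocks of size ≥ j is rank(N^{j−1}) − rank(N^j), giving [2, 1, 1]. So we have 1 block(s) of size 3, 1 block(s) of size 1 → block sizes [3, 1]

Assembling the blocks gives a Jordan form
J =
  [-4,  1,  0,  0]
  [ 0, -4,  1,  0]
  [ 0,  0, -4,  0]
  [ 0,  0,  0, -4]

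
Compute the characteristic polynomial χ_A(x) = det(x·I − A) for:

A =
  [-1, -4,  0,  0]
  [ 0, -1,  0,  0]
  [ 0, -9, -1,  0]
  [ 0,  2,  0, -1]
x^4 + 4*x^3 + 6*x^2 + 4*x + 1

Expanding det(x·I − A) (e.g. by cofactor expansion or by noting that A is similar to its Jordan form J, which has the same characteristic polynomial as A) gives
  χ_A(x) = x^4 + 4*x^3 + 6*x^2 + 4*x + 1
which factors as (x + 1)^4. The eigenvalues (with algebraic multiplicities) are λ = -1 with multiplicity 4.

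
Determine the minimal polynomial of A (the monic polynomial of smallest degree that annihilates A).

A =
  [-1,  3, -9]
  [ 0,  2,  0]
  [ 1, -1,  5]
x^2 - 4*x + 4

The characteristic polynomial is χ_A(x) = (x - 2)^3, so the eigenvalues are known. The minimal polynomial is
  m_A(x) = Π_λ (x − λ)^{k_λ}
where k_λ is the size of the *largest* Jordan block for λ (equivalently, the smallest k with (A − λI)^k v = 0 for every generalised eigenvector v of λ).

  λ = 2: largest Jordan block has size 2, contributing (x − 2)^2

So m_A(x) = (x - 2)^2 = x^2 - 4*x + 4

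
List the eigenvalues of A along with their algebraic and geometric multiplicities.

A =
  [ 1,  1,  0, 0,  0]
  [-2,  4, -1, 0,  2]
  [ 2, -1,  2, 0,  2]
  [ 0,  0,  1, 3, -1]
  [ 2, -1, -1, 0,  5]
λ = 3: alg = 5, geom = 2

Step 1 — factor the characteristic polynomial to read off the algebraic multiplicities:
  χ_A(x) = (x - 3)^5

Step 2 — compute geometric multiplicities via the rank-nullity identity g(λ) = n − rank(A − λI):
  rank(A − (3)·I) = 3, so dim ker(A − (3)·I) = n − 3 = 2

Summary:
  λ = 3: algebraic multiplicity = 5, geometric multiplicity = 2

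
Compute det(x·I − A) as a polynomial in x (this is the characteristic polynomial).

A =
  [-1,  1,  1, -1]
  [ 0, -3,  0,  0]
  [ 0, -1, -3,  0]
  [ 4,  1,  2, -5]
x^4 + 12*x^3 + 54*x^2 + 108*x + 81

Expanding det(x·I − A) (e.g. by cofactor expansion or by noting that A is similar to its Jordan form J, which has the same characteristic polynomial as A) gives
  χ_A(x) = x^4 + 12*x^3 + 54*x^2 + 108*x + 81
which factors as (x + 3)^4. The eigenvalues (with algebraic multiplicities) are λ = -3 with multiplicity 4.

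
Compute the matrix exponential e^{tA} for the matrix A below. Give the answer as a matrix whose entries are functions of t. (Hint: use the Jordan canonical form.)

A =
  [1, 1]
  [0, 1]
e^{tA} =
  [exp(t), t*exp(t)]
  [0, exp(t)]

Strategy: write A = P · J · P⁻¹ where J is a Jordan canonical form, so e^{tA} = P · e^{tJ} · P⁻¹, and e^{tJ} can be computed block-by-block.

A has Jordan form
J =
  [1, 1]
  [0, 1]
(up to reordering of blocks).

Per-block formulas:
  For a 2×2 Jordan block J_2(1): exp(t · J_2(1)) = e^(1t)·(I + t·N), where N is the 2×2 nilpotent shift.

After assembling e^{tJ} and conjugating by P, we get:

e^{tA} =
  [exp(t), t*exp(t)]
  [0, exp(t)]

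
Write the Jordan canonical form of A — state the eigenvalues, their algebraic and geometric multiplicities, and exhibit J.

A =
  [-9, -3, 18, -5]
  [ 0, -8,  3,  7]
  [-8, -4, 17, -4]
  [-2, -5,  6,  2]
J_3(-1) ⊕ J_1(5)

The characteristic polynomial is
  det(x·I − A) = x^4 - 2*x^3 - 12*x^2 - 14*x - 5 = (x - 5)*(x + 1)^3

Eigenvalues and multiplicities (the geometric multiplicity of λ is n − rank(A − λI), which equals the number of Jordan blocks for λ):
  λ = -1: algebraic multiplicity = 3, geometric multiplicity = 1
  λ = 5: algebraic multiplicity = 1, geometric multiplicity = 1

Determining the block sizes for each eigenvalue:
  λ = -1: one block (gm = 1), so the single block has size am = 3 → block sizes [3]
  λ = 5: one block (gm = 1), so the single block has size am = 1 → block sizes [1]

Assembling the blocks gives a Jordan form
J =
  [-1,  1,  0, 0]
  [ 0, -1,  1, 0]
  [ 0,  0, -1, 0]
  [ 0,  0,  0, 5]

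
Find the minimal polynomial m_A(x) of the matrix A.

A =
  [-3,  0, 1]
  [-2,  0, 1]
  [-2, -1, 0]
x^3 + 3*x^2 + 3*x + 1

The characteristic polynomial is χ_A(x) = (x + 1)^3, so the eigenvalues are known. The minimal polynomial is
  m_A(x) = Π_λ (x − λ)^{k_λ}
where k_λ is the size of the *largest* Jordan block for λ (equivalently, the smallest k with (A − λI)^k v = 0 for every generalised eigenvector v of λ).

  λ = -1: largest Jordan block has size 3, contributing (x + 1)^3

So m_A(x) = (x + 1)^3 = x^3 + 3*x^2 + 3*x + 1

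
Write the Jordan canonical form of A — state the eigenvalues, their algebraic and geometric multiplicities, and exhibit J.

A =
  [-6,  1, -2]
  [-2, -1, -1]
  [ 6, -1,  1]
J_3(-2)

The characteristic polynomial is
  det(x·I − A) = x^3 + 6*x^2 + 12*x + 8 = (x + 2)^3

Eigenvalues and multiplicities (the geometric multiplicity of λ is n − rank(A − λI), which equals the number of Jordan blocks for λ):
  λ = -2: algebraic multiplicity = 3, geometric multiplicity = 1

Determining the block sizes for each eigenvalue:
  λ = -2: one block (gm = 1), so the single block has size am = 3 → block sizes [3]

Assembling the blocks gives a Jordan form
J =
  [-2,  1,  0]
  [ 0, -2,  1]
  [ 0,  0, -2]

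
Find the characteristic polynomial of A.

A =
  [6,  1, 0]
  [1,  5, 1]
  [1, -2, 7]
x^3 - 18*x^2 + 108*x - 216

Expanding det(x·I − A) (e.g. by cofactor expansion or by noting that A is similar to its Jordan form J, which has the same characteristic polynomial as A) gives
  χ_A(x) = x^3 - 18*x^2 + 108*x - 216
which factors as (x - 6)^3. The eigenvalues (with algebraic multiplicities) are λ = 6 with multiplicity 3.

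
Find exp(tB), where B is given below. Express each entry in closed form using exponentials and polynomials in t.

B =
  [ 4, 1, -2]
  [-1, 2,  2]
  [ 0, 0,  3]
e^{tB} =
  [t*exp(3*t) + exp(3*t), t*exp(3*t), -2*t*exp(3*t)]
  [-t*exp(3*t), -t*exp(3*t) + exp(3*t), 2*t*exp(3*t)]
  [0, 0, exp(3*t)]

Strategy: write B = P · J · P⁻¹ where J is a Jordan canonical form, so e^{tB} = P · e^{tJ} · P⁻¹, and e^{tJ} can be computed block-by-block.

B has Jordan form
J =
  [3, 1, 0]
  [0, 3, 0]
  [0, 0, 3]
(up to reordering of blocks).

Per-block formulas:
  For a 1×1 block at λ = 3: exp(t · [3]) = [e^(3t)].
  For a 2×2 Jordan block J_2(3): exp(t · J_2(3)) = e^(3t)·(I + t·N), where N is the 2×2 nilpotent shift.

After assembling e^{tJ} and conjugating by P, we get:

e^{tB} =
  [t*exp(3*t) + exp(3*t), t*exp(3*t), -2*t*exp(3*t)]
  [-t*exp(3*t), -t*exp(3*t) + exp(3*t), 2*t*exp(3*t)]
  [0, 0, exp(3*t)]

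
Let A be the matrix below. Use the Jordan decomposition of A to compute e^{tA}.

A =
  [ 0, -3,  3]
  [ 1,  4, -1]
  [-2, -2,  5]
e^{tA} =
  [-3*t*exp(3*t) + exp(3*t), -3*t*exp(3*t), 3*t*exp(3*t)]
  [t*exp(3*t), t*exp(3*t) + exp(3*t), -t*exp(3*t)]
  [-2*t*exp(3*t), -2*t*exp(3*t), 2*t*exp(3*t) + exp(3*t)]

Strategy: write A = P · J · P⁻¹ where J is a Jordan canonical form, so e^{tA} = P · e^{tJ} · P⁻¹, and e^{tJ} can be computed block-by-block.

A has Jordan form
J =
  [3, 1, 0]
  [0, 3, 0]
  [0, 0, 3]
(up to reordering of blocks).

Per-block formulas:
  For a 1×1 block at λ = 3: exp(t · [3]) = [e^(3t)].
  For a 2×2 Jordan block J_2(3): exp(t · J_2(3)) = e^(3t)·(I + t·N), where N is the 2×2 nilpotent shift.

After assembling e^{tJ} and conjugating by P, we get:

e^{tA} =
  [-3*t*exp(3*t) + exp(3*t), -3*t*exp(3*t), 3*t*exp(3*t)]
  [t*exp(3*t), t*exp(3*t) + exp(3*t), -t*exp(3*t)]
  [-2*t*exp(3*t), -2*t*exp(3*t), 2*t*exp(3*t) + exp(3*t)]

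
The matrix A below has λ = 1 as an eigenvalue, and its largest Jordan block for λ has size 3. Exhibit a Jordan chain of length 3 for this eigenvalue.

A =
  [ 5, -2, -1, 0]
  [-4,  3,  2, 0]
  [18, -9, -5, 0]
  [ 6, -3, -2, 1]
A Jordan chain for λ = 1 of length 3:
v_1 = (6, 12, 0, 0)ᵀ
v_2 = (4, -4, 18, 6)ᵀ
v_3 = (1, 0, 0, 0)ᵀ

Let N = A − (1)·I. We want v_3 with N^3 v_3 = 0 but N^2 v_3 ≠ 0; then v_{j-1} := N · v_j for j = 3, …, 2.

Pick v_3 = (1, 0, 0, 0)ᵀ.
Then v_2 = N · v_3 = (4, -4, 18, 6)ᵀ.
Then v_1 = N · v_2 = (6, 12, 0, 0)ᵀ.

Sanity check: (A − (1)·I) v_1 = (0, 0, 0, 0)ᵀ = 0. ✓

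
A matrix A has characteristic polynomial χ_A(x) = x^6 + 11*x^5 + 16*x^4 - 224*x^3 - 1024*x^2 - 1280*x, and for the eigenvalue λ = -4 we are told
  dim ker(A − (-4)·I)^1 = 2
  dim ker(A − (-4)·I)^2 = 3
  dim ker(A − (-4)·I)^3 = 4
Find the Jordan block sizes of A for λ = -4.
Block sizes for λ = -4: [3, 1]

From the dimensions of kernels of powers, the number of Jordan blocks of size at least j is d_j − d_{j−1} where d_j = dim ker(N^j) (with d_0 = 0). Computing the differences gives [2, 1, 1].
The number of blocks of size exactly k is (#blocks of size ≥ k) − (#blocks of size ≥ k + 1), so the partition is: 1 block(s) of size 1, 1 block(s) of size 3.
In nonincreasing order the block sizes are [3, 1].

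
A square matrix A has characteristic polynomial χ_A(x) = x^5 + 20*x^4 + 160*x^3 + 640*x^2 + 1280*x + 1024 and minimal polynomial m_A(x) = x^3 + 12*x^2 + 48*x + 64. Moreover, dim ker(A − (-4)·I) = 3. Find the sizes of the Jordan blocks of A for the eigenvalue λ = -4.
Block sizes for λ = -4: [3, 1, 1]

Step 1 — from the characteristic polynomial, algebraic multiplicity of λ = -4 is 5. From dim ker(A − (-4)·I) = 3, there are exactly 3 Jordan blocks for λ = -4.
Step 2 — from the minimal polynomial, the factor (x + 4)^3 tells us the largest block for λ = -4 has size 3.
Step 3 — with total size 5, 3 blocks, and largest block 3, the block sizes (in nonincreasing order) are [3, 1, 1].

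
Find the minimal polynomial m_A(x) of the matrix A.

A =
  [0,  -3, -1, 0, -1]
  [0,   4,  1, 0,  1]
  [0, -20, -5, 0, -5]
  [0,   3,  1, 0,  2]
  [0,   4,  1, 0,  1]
x^3

The characteristic polynomial is χ_A(x) = x^5, so the eigenvalues are known. The minimal polynomial is
  m_A(x) = Π_λ (x − λ)^{k_λ}
where k_λ is the size of the *largest* Jordan block for λ (equivalently, the smallest k with (A − λI)^k v = 0 for every generalised eigenvector v of λ).

  λ = 0: largest Jordan block has size 3, contributing (x − 0)^3

So m_A(x) = x^3 = x^3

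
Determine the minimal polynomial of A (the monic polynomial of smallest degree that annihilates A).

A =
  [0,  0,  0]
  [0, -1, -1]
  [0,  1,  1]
x^2

The characteristic polynomial is χ_A(x) = x^3, so the eigenvalues are known. The minimal polynomial is
  m_A(x) = Π_λ (x − λ)^{k_λ}
where k_λ is the size of the *largest* Jordan block for λ (equivalently, the smallest k with (A − λI)^k v = 0 for every generalised eigenvector v of λ).

  λ = 0: largest Jordan block has size 2, contributing (x − 0)^2

So m_A(x) = x^2 = x^2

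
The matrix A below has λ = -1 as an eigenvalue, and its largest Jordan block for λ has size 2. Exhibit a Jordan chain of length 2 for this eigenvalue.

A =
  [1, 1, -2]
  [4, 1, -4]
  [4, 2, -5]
A Jordan chain for λ = -1 of length 2:
v_1 = (2, 4, 4)ᵀ
v_2 = (1, 0, 0)ᵀ

Let N = A − (-1)·I. We want v_2 with N^2 v_2 = 0 but N^1 v_2 ≠ 0; then v_{j-1} := N · v_j for j = 2, …, 2.

Pick v_2 = (1, 0, 0)ᵀ.
Then v_1 = N · v_2 = (2, 4, 4)ᵀ.

Sanity check: (A − (-1)·I) v_1 = (0, 0, 0)ᵀ = 0. ✓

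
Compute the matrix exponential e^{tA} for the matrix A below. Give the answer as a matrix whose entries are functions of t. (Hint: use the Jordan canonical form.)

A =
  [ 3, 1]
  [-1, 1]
e^{tA} =
  [t*exp(2*t) + exp(2*t), t*exp(2*t)]
  [-t*exp(2*t), -t*exp(2*t) + exp(2*t)]

Strategy: write A = P · J · P⁻¹ where J is a Jordan canonical form, so e^{tA} = P · e^{tJ} · P⁻¹, and e^{tJ} can be computed block-by-block.

A has Jordan form
J =
  [2, 1]
  [0, 2]
(up to reordering of blocks).

Per-block formulas:
  For a 2×2 Jordan block J_2(2): exp(t · J_2(2)) = e^(2t)·(I + t·N), where N is the 2×2 nilpotent shift.

After assembling e^{tJ} and conjugating by P, we get:

e^{tA} =
  [t*exp(2*t) + exp(2*t), t*exp(2*t)]
  [-t*exp(2*t), -t*exp(2*t) + exp(2*t)]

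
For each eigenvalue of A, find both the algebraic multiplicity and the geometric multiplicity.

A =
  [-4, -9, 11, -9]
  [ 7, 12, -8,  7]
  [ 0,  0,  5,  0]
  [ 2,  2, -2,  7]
λ = 5: alg = 4, geom = 2

Step 1 — factor the characteristic polynomial to read off the algebraic multiplicities:
  χ_A(x) = (x - 5)^4

Step 2 — compute geometric multiplicities via the rank-nullity identity g(λ) = n − rank(A − λI):
  rank(A − (5)·I) = 2, so dim ker(A − (5)·I) = n − 2 = 2

Summary:
  λ = 5: algebraic multiplicity = 4, geometric multiplicity = 2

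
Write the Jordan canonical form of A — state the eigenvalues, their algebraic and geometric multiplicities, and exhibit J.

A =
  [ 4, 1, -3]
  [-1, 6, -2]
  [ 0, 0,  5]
J_3(5)

The characteristic polynomial is
  det(x·I − A) = x^3 - 15*x^2 + 75*x - 125 = (x - 5)^3

Eigenvalues and multiplicities (the geometric multiplicity of λ is n − rank(A − λI), which equals the number of Jordan blocks for λ):
  λ = 5: algebraic multiplicity = 3, geometric multiplicity = 1

Determining the block sizes for each eigenvalue:
  λ = 5: one block (gm = 1), so the single block has size am = 3 → block sizes [3]

Assembling the blocks gives a Jordan form
J =
  [5, 1, 0]
  [0, 5, 1]
  [0, 0, 5]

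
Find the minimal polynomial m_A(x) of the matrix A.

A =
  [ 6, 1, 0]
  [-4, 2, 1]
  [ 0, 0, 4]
x^3 - 12*x^2 + 48*x - 64

The characteristic polynomial is χ_A(x) = (x - 4)^3, so the eigenvalues are known. The minimal polynomial is
  m_A(x) = Π_λ (x − λ)^{k_λ}
where k_λ is the size of the *largest* Jordan block for λ (equivalently, the smallest k with (A − λI)^k v = 0 for every generalised eigenvector v of λ).

  λ = 4: largest Jordan block has size 3, contributing (x − 4)^3

So m_A(x) = (x - 4)^3 = x^3 - 12*x^2 + 48*x - 64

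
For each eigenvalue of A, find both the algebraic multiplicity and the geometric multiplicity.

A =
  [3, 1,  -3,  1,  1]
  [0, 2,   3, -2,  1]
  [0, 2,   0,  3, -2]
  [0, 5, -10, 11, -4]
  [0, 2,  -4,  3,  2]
λ = 3: alg = 2, geom = 1; λ = 4: alg = 3, geom = 1

Step 1 — factor the characteristic polynomial to read off the algebraic multiplicities:
  χ_A(x) = (x - 4)^3*(x - 3)^2

Step 2 — compute geometric multiplicities via the rank-nullity identity g(λ) = n − rank(A − λI):
  rank(A − (3)·I) = 4, so dim ker(A − (3)·I) = n − 4 = 1
  rank(A − (4)·I) = 4, so dim ker(A − (4)·I) = n − 4 = 1

Summary:
  λ = 3: algebraic multiplicity = 2, geometric multiplicity = 1
  λ = 4: algebraic multiplicity = 3, geometric multiplicity = 1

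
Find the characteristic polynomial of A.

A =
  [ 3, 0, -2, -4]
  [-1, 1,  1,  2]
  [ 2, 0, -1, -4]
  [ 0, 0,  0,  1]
x^4 - 4*x^3 + 6*x^2 - 4*x + 1

Expanding det(x·I − A) (e.g. by cofactor expansion or by noting that A is similar to its Jordan form J, which has the same characteristic polynomial as A) gives
  χ_A(x) = x^4 - 4*x^3 + 6*x^2 - 4*x + 1
which factors as (x - 1)^4. The eigenvalues (with algebraic multiplicities) are λ = 1 with multiplicity 4.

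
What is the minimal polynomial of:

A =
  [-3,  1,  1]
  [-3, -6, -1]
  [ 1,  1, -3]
x^3 + 12*x^2 + 48*x + 64

The characteristic polynomial is χ_A(x) = (x + 4)^3, so the eigenvalues are known. The minimal polynomial is
  m_A(x) = Π_λ (x − λ)^{k_λ}
where k_λ is the size of the *largest* Jordan block for λ (equivalently, the smallest k with (A − λI)^k v = 0 for every generalised eigenvector v of λ).

  λ = -4: largest Jordan block has size 3, contributing (x + 4)^3

So m_A(x) = (x + 4)^3 = x^3 + 12*x^2 + 48*x + 64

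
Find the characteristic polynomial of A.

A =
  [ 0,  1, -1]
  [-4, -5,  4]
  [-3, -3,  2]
x^3 + 3*x^2 + 3*x + 1

Expanding det(x·I − A) (e.g. by cofactor expansion or by noting that A is similar to its Jordan form J, which has the same characteristic polynomial as A) gives
  χ_A(x) = x^3 + 3*x^2 + 3*x + 1
which factors as (x + 1)^3. The eigenvalues (with algebraic multiplicities) are λ = -1 with multiplicity 3.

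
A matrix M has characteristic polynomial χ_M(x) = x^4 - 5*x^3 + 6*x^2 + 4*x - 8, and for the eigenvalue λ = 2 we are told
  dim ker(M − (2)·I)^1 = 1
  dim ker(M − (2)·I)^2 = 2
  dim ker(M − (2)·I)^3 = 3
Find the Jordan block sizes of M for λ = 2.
Block sizes for λ = 2: [3]

From the dimensions of kernels of powers, the number of Jordan blocks of size at least j is d_j − d_{j−1} where d_j = dim ker(N^j) (with d_0 = 0). Computing the differences gives [1, 1, 1].
The number of blocks of size exactly k is (#blocks of size ≥ k) − (#blocks of size ≥ k + 1), so the partition is: 1 block(s) of size 3.
In nonincreasing order the block sizes are [3].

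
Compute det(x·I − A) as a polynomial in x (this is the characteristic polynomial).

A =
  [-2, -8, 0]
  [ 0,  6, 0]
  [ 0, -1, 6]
x^3 - 10*x^2 + 12*x + 72

Expanding det(x·I − A) (e.g. by cofactor expansion or by noting that A is similar to its Jordan form J, which has the same characteristic polynomial as A) gives
  χ_A(x) = x^3 - 10*x^2 + 12*x + 72
which factors as (x - 6)^2*(x + 2). The eigenvalues (with algebraic multiplicities) are λ = -2 with multiplicity 1, λ = 6 with multiplicity 2.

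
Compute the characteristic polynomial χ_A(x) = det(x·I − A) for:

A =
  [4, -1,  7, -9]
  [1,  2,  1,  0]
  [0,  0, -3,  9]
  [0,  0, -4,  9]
x^4 - 12*x^3 + 54*x^2 - 108*x + 81

Expanding det(x·I − A) (e.g. by cofactor expansion or by noting that A is similar to its Jordan form J, which has the same characteristic polynomial as A) gives
  χ_A(x) = x^4 - 12*x^3 + 54*x^2 - 108*x + 81
which factors as (x - 3)^4. The eigenvalues (with algebraic multiplicities) are λ = 3 with multiplicity 4.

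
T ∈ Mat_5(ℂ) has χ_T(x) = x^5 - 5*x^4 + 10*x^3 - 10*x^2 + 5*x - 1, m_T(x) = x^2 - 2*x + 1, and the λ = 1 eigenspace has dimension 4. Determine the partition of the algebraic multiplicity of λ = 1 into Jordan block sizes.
Block sizes for λ = 1: [2, 1, 1, 1]

Step 1 — from the characteristic polynomial, algebraic multiplicity of λ = 1 is 5. From dim ker(T − (1)·I) = 4, there are exactly 4 Jordan blocks for λ = 1.
Step 2 — from the minimal polynomial, the factor (x − 1)^2 tells us the largest block for λ = 1 has size 2.
Step 3 — with total size 5, 4 blocks, and largest block 2, the block sizes (in nonincreasing order) are [2, 1, 1, 1].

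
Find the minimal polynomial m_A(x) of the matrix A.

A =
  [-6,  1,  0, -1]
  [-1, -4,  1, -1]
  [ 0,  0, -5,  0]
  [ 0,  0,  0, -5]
x^3 + 15*x^2 + 75*x + 125

The characteristic polynomial is χ_A(x) = (x + 5)^4, so the eigenvalues are known. The minimal polynomial is
  m_A(x) = Π_λ (x − λ)^{k_λ}
where k_λ is the size of the *largest* Jordan block for λ (equivalently, the smallest k with (A − λI)^k v = 0 for every generalised eigenvector v of λ).

  λ = -5: largest Jordan block has size 3, contributing (x + 5)^3

So m_A(x) = (x + 5)^3 = x^3 + 15*x^2 + 75*x + 125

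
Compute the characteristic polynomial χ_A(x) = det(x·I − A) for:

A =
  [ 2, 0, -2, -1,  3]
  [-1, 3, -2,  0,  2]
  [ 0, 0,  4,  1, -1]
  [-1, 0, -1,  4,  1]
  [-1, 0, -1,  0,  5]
x^5 - 18*x^4 + 129*x^3 - 460*x^2 + 816*x - 576

Expanding det(x·I − A) (e.g. by cofactor expansion or by noting that A is similar to its Jordan form J, which has the same characteristic polynomial as A) gives
  χ_A(x) = x^5 - 18*x^4 + 129*x^3 - 460*x^2 + 816*x - 576
which factors as (x - 4)^3*(x - 3)^2. The eigenvalues (with algebraic multiplicities) are λ = 3 with multiplicity 2, λ = 4 with multiplicity 3.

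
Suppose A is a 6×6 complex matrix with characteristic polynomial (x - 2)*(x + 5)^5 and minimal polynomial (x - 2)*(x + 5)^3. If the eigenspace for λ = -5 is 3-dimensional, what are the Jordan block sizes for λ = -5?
Block sizes for λ = -5: [3, 1, 1]

Step 1 — from the characteristic polynomial, algebraic multiplicity of λ = -5 is 5. From dim ker(A − (-5)·I) = 3, there are exactly 3 Jordan blocks for λ = -5.
Step 2 — from the minimal polynomial, the factor (x + 5)^3 tells us the largest block for λ = -5 has size 3.
Step 3 — with total size 5, 3 blocks, and largest block 3, the block sizes (in nonincreasing order) are [3, 1, 1].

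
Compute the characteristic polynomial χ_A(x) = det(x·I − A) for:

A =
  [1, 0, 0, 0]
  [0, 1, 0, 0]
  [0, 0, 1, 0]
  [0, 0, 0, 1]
x^4 - 4*x^3 + 6*x^2 - 4*x + 1

Expanding det(x·I − A) (e.g. by cofactor expansion or by noting that A is similar to its Jordan form J, which has the same characteristic polynomial as A) gives
  χ_A(x) = x^4 - 4*x^3 + 6*x^2 - 4*x + 1
which factors as (x - 1)^4. The eigenvalues (with algebraic multiplicities) are λ = 1 with multiplicity 4.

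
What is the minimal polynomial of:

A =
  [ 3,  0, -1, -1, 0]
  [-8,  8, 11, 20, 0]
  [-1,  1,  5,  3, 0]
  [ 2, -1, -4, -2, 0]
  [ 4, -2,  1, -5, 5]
x^4 - 14*x^3 + 69*x^2 - 140*x + 100

The characteristic polynomial is χ_A(x) = (x - 5)^3*(x - 2)^2, so the eigenvalues are known. The minimal polynomial is
  m_A(x) = Π_λ (x − λ)^{k_λ}
where k_λ is the size of the *largest* Jordan block for λ (equivalently, the smallest k with (A − λI)^k v = 0 for every generalised eigenvector v of λ).

  λ = 2: largest Jordan block has size 2, contributing (x − 2)^2
  λ = 5: largest Jordan block has size 2, contributing (x − 5)^2

So m_A(x) = (x - 5)^2*(x - 2)^2 = x^4 - 14*x^3 + 69*x^2 - 140*x + 100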